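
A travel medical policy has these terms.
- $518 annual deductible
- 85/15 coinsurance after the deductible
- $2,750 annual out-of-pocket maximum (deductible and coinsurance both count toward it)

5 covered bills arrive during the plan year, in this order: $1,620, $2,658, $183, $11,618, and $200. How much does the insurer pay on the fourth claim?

Claim 1 ($1,620): $518 finishes the deductible; $1,102 goes to coinsurance; traveler's 15% is $165.30. Traveler owes $683.30 (running OOP $683.30). Plan pays $1,620 − $683.30 = $936.70.
Claim 2 ($2,658): deductible already satisfied, so traveler's share is 15% × $2,658 = $398.70. Traveler owes $398.70 (running OOP $1,082). Plan pays $2,658 − $398.70 = $2,259.30.
Claim 3 ($183): deductible met; 15% of $183 = $27.45. Cost to traveler: $27.45. OOP to date $1,109.45. Plan pays $183 − $27.45 = $155.55.
Claim 4 ($11,618): deductible met; 15% of $11,618 = $1,742.70. That would push OOP to $2,852.15, over the $2,750 cap, so traveler pays $2,750 − $1,109.45 = $1,640.55. Insurer: $11,618 − $1,640.55 = $9,977.45.

$9,977.45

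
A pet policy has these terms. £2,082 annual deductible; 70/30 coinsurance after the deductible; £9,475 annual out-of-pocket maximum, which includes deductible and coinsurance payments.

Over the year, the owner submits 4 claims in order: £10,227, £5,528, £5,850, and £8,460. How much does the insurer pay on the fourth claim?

Claim 1 — £10,227: £2,082 finishes the deductible; £8,145 goes to coinsurance; 30% of £8,145 = £2,443.50. Owner owes £4,525.50 (running OOP £4,525.50). Plan pays £10,227 − £4,525.50 = £5,701.50.
Claim 2 — £5,528: deductible already satisfied, so owner's share is 30% × £5,528 = £1,658.40. Owner owes £1,658.40 (running OOP £6,183.90). Plan pays £5,528 − £1,658.40 = £3,869.60.
Claim 3 — £5,850: deductible met; 30% of £5,850 = £1,755. Cost to owner: £1,755. OOP to date £7,938.90. Insurer: £5,850 − £1,755 = £4,095.
Claim 4 — £8,460: deductible met; 30% of £8,460 = £2,538. Adding that to £7,938.90 gives £10,476.90, past the £9,475 cap; owner pays only £9,475 − £7,938.90 = £1,536.10. Insurer: £8,460 − £1,536.10 = £6,923.90.

£6,923.90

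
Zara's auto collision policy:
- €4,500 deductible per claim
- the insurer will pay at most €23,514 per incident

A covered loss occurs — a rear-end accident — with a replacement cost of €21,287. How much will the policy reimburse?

Less the €4,500 deductible: €21,287 − €4,500 = €16,787.
That's under the €23,514 cap, so the insurer reimburses the full €16,787.

€16,787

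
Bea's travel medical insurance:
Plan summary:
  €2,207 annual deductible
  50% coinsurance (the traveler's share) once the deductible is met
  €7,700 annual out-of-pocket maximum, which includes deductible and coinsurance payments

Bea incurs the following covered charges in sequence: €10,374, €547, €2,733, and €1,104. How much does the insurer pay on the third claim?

€1,597

#1 (€10,374): €2,207 to deductible, leaving €8,167; coinsurance €8,167 × 50% = €4,083.50. Traveler owes €6,290.50 (running OOP €6,290.50). Insurer: €10,374 − €6,290.50 = €4,083.50.
#2 (€547): deductible already satisfied, so traveler's share is 50% × €547 = €273.50. Traveler pays €273.50; OOP now €6,564. Insurer: €547 − €273.50 = €273.50.
#3 (€2,733): deductible already satisfied, so traveler's share is 50% × €2,733 = €1,366.50. That would push OOP to €7,930.50, over the €7,700 cap, so traveler pays €7,700 − €6,564 = €1,136. Plan pays €2,733 − €1,136 = €1,597.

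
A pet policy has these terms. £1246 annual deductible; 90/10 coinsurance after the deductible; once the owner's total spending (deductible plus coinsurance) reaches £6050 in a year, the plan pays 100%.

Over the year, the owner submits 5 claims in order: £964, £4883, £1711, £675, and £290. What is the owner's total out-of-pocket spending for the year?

£1973.70

Bill 1, £964: fully absorbed by the deductible. Cost to owner: £964. OOP to date £964.
Bill 2, £4883: deductible takes £282, £4601 remains; owner's 10% is £460.10. Cost to owner: £742.10. OOP to date £1706.10.
Bill 3, £1711: deductible already satisfied, so owner's share is 10% × £1711 = £171.10. Cost to owner: £171.10. OOP to date £1877.20.
Bill 4, £675: deductible already satisfied, so owner's share is 10% × £675 = £67.50. Owner owes £67.50 (running OOP £1944.70).
Bill 5, £290: deductible met; 10% of £290 = £29. Cost to owner: £29. OOP to date £1973.70.
Summing the owner's payments: £964 + £742.10 + £171.10 + £67.50 + £29 = £1973.70.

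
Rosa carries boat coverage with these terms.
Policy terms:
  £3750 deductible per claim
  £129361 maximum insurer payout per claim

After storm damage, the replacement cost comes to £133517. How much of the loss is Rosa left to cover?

After the deductible, £133517 − £3750 = £129767 remains.
The £129361 per-incident cap binds; insurer pays £129361.
Owner's share is the uncovered remainder: £133517 − £129361 = £4156.

£4156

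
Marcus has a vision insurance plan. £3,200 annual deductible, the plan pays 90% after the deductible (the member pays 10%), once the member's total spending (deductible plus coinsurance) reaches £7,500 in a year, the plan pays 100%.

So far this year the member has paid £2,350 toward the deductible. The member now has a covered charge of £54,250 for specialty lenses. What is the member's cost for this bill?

Remaining deductible: £3,200 − £2,350 = £850.
That leaves £54,250 − £850 = £53,400 for coinsurance.
Coinsurance: £53,400 × 10% = £5,340.
So the member owes £850 + £5,340 = £6,190 before any cap.
That would bring total out-of-pocket to £8,540, past the £7,500 cap. The member is capped at £7,500 − £2,350 = £5,150 on this claim.

£5,150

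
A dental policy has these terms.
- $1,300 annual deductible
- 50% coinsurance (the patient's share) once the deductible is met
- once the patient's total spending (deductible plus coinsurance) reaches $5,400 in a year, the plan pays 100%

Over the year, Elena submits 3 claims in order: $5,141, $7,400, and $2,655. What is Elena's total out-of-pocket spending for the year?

$5,400

Claim 1 — $5,141: deductible takes $1,300, $3,841 remains; 50% of $3,841 = $1,920.50. Patient owes $3,220.50 (running OOP $3,220.50).
Claim 2 — $7,400: 50% coinsurance on $7,400 = $3,700. That would push OOP to $6,920.50, over the $5,400 cap, so patient pays $5,400 − $3,220.50 = $2,179.50.
Claim 3 — $2,655: 50% coinsurance on $2,655 = $1,327.50. Adding that to $5,400 gives $6,727.50, past the $5,400 cap; patient pays only $5,400 − $5,400 = $0.
Total paid by the patient: $3,220.50 + $2,179.50 + $0 = $5,400.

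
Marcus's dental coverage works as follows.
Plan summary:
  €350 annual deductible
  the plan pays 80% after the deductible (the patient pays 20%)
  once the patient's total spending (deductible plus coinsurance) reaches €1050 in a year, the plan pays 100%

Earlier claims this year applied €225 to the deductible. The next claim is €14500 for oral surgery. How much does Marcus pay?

€225 of the €350 deductible is already met, leaving €125.
After the €125 deductible portion, €14500 − €125 = €14375 is subject to coinsurance.
Coinsurance: €14375 × 20% = €2875.
That puts the patient's cost at €125 + €2875 = €3000 before any cap.
Adding €3000 to the €225 already spent would give €3225, which exceeds the €1050 cap; the patient pays just €1050 − €225 = €825.

€825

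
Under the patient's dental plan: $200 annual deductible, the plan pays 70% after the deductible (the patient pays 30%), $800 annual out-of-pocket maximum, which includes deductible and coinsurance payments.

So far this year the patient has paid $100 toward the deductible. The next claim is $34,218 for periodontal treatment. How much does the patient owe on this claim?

$100 of the $200 deductible is already met, leaving $100.
The remaining $34,118 (= $34,218 − $100) moves to coinsurance.
Patient's 30% share of $34,118 is $10,235.40.
That puts the patient's cost at $100 + $10,235.40 = $10,335.40 before any cap.
Adding $10,335.40 to the $100 already spent would give $10,435.40, which exceeds the $800 cap; the patient pays just $800 − $100 = $700.

$700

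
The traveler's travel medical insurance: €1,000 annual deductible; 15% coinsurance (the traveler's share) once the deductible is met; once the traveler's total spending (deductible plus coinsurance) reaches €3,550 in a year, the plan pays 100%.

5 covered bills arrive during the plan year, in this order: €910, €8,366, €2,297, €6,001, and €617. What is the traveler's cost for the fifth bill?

€63.90

#1 (€910): all of it applies to the deductible. Cost to traveler: €910. OOP to date €910.
#2 (€8,366): €90 to deductible, leaving €8,276; 15% of €8,276 = €1,241.40. Traveler pays €1,331.40; OOP now €2,241.40.
#3 (€2,297): deductible met; 15% of €2,297 = €344.55. Traveler owes €344.55 (running OOP €2,585.95).
#4 (€6,001): deductible already satisfied, so traveler's share is 15% × €6,001 = €900.15. Traveler owes €900.15 (running OOP €3,486.10).
#5 (€617): deductible met; 15% of €617 = €92.55. OOP would hit €3,578.65 > €3,550, so the cap limits the traveler to €3,550 − €3,486.10 = €63.90.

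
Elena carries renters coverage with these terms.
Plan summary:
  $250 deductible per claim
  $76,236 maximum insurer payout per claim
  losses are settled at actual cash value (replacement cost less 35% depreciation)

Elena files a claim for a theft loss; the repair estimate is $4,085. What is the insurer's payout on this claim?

$2,405.25

Depreciate 35%: the covered value is $4,085 × 0.65 = $2,655.25.
Subtract the deductible: $2,655.25 − $250 = $2,405.25.
$2,405.25 ≤ $76,236, so the limit doesn't bind; insurer pays $2,405.25.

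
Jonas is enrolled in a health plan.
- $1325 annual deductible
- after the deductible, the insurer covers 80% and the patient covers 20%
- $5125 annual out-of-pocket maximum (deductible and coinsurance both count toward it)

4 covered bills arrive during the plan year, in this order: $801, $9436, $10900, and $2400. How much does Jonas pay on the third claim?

Claim 1 ($801): all of it applies to the deductible. Patient pays $801; OOP now $801.
Claim 2 ($9436): $524 finishes the deductible; $8912 goes to coinsurance; 20% of $8912 = $1782.40. Cost to patient: $2306.40. OOP to date $3107.40.
Claim 3 ($10900): deductible already satisfied, so patient's share is 20% × $10900 = $2180. Adding that to $3107.40 gives $5287.40, past the $5125 cap; patient pays only $5125 − $3107.40 = $2017.60.

$2017.60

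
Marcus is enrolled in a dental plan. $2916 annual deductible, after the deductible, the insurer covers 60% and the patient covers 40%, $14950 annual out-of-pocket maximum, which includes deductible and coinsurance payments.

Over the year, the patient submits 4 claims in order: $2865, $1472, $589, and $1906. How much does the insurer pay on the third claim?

$353.40

#1 ($2865): all of it applies to the deductible. Cost to patient: $2865. OOP to date $2865. Plan pays $2865 − $2865 = $0.
#2 ($1472): $51 finishes the deductible; $1421 goes to coinsurance; coinsurance $1421 × 40% = $568.40. Cost to patient: $619.40. OOP to date $3484.40. Insurer: $1472 − $619.40 = $852.60.
#3 ($589): deductible already satisfied, so patient's share is 40% × $589 = $235.60. Patient owes $235.60 (running OOP $3720). Insurer: $589 − $235.60 = $353.40.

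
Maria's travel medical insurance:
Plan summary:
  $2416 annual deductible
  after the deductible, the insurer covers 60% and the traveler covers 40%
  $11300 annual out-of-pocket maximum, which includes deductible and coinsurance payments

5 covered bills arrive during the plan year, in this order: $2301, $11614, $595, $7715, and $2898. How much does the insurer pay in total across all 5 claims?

$13823

Claim 1 ($2301): entire amount goes to the deductible. Traveler pays $2301; OOP now $2301. Insurer: $2301 − $2301 = $0.
Claim 2 ($11614): deductible takes $115, $11499 remains; traveler's 40% is $4599.60. Traveler pays $4714.60; OOP now $7015.60. Plan pays $11614 − $4714.60 = $6899.40.
Claim 3 ($595): 40% coinsurance on $595 = $238. Traveler owes $238 (running OOP $7253.60). Insurer: $595 − $238 = $357.
Claim 4 ($7715): deductible already satisfied, so traveler's share is 40% × $7715 = $3086. Cost to traveler: $3086. OOP to date $10339.60. Plan pays $7715 − $3086 = $4629.
Claim 5 ($2898): deductible already satisfied, so traveler's share is 40% × $2898 = $1159.20. That would push OOP to $11498.80, over the $11300 cap, so traveler pays $11300 − $10339.60 = $960.40. Plan pays $2898 − $960.40 = $1937.60.
Insurer total: $0 + $6899.40 + $357 + $4629 + $1937.60 = $13823.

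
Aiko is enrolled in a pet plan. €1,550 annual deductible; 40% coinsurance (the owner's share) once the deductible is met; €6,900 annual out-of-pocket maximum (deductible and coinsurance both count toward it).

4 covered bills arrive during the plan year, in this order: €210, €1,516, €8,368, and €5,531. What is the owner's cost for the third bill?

#1 (€210): entire amount goes to the deductible. Owner owes €210 (running OOP €210).
#2 (€1,516): deductible takes €1,340, €176 remains; 40% of €176 = €70.40. Cost to owner: €1,410.40. OOP to date €1,620.40.
#3 (€8,368): deductible met; 40% of €8,368 = €3,347.20. Cost to owner: €3,347.20. OOP to date €4,967.60.

€3,347.20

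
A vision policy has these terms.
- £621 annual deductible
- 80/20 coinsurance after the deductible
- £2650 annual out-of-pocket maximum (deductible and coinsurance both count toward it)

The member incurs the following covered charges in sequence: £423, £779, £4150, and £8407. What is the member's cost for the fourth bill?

Claim 1 — £423: all of it applies to the deductible. Member pays £423; OOP now £423.
Claim 2 — £779: £198 finishes the deductible; £581 goes to coinsurance; member's 20% is £116.20. Member owes £314.20 (running OOP £737.20).
Claim 3 — £4150: deductible met; 20% of £4150 = £830. Member owes £830 (running OOP £1567.20).
Claim 4 — £8407: deductible met; 20% of £8407 = £1681.40. OOP would hit £3248.60 > £2650, so the cap limits the member to £2650 − £1567.20 = £1082.80.

£1082.80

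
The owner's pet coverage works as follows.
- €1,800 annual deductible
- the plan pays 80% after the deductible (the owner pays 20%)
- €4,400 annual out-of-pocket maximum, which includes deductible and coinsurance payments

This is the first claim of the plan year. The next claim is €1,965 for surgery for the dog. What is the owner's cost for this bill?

€1,833

Nothing has been paid toward the €1,800 deductible, so the first €1,800 of this charge is applied there.
That leaves €1,965 − €1,800 = €165 for coinsurance.
Coinsurance: €165 × 20% = €33.
That puts the owner's cost at €1,800 + €33 = €1,833 before any cap.
Cumulative spending €0 + €1,833 = €1,833 stays under the €4,400 maximum.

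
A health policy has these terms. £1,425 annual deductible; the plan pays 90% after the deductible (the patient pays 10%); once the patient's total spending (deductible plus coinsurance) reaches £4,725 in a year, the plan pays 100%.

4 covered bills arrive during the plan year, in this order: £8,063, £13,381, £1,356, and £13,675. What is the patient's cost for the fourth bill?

#1 (£8,063): £1,425 to deductible, leaving £6,638; 10% of £6,638 = £663.80. Cost to patient: £2,088.80. OOP to date £2,088.80.
#2 (£13,381): deductible already satisfied, so patient's share is 10% × £13,381 = £1,338.10. Cost to patient: £1,338.10. OOP to date £3,426.90.
#3 (£1,356): deductible already satisfied, so patient's share is 10% × £1,356 = £135.60. Patient owes £135.60 (running OOP £3,562.50).
#4 (£13,675): deductible already satisfied, so patient's share is 10% × £13,675 = £1,367.50. OOP would hit £4,930 > £4,725, so the cap limits the patient to £4,725 − £3,562.50 = £1,162.50.

£1,162.50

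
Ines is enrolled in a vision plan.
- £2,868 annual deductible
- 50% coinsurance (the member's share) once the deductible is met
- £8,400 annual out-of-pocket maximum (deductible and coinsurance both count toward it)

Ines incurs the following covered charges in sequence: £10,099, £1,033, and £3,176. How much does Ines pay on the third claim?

£1,400

#1 (£10,099): deductible takes £2,868, £7,231 remains; 50% of £7,231 = £3,615.50. Cost to member: £6,483.50. OOP to date £6,483.50.
#2 (£1,033): deductible already satisfied, so member's share is 50% × £1,033 = £516.50. Member owes £516.50 (running OOP £7,000).
#3 (£3,176): deductible already satisfied, so member's share is 50% × £3,176 = £1,588. That would push OOP to £8,588, over the £8,400 cap, so member pays £8,400 − £7,000 = £1,400.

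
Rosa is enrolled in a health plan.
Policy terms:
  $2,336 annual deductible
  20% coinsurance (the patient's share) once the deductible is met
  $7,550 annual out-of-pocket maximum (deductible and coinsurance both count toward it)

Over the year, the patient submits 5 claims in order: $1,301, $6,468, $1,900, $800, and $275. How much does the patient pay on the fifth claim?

#1 ($1,301): fully absorbed by the deductible. Cost to patient: $1,301. OOP to date $1,301.
#2 ($6,468): $1,035 to deductible, leaving $5,433; coinsurance $5,433 × 20% = $1,086.60. Patient pays $2,121.60; OOP now $3,422.60.
#3 ($1,900): deductible already satisfied, so patient's share is 20% × $1,900 = $380. Cost to patient: $380. OOP to date $3,802.60.
#4 ($800): deductible already satisfied, so patient's share is 20% × $800 = $160. Patient owes $160 (running OOP $3,962.60).
#5 ($275): 20% coinsurance on $275 = $55. Patient pays $55; OOP now $4,017.60.

$55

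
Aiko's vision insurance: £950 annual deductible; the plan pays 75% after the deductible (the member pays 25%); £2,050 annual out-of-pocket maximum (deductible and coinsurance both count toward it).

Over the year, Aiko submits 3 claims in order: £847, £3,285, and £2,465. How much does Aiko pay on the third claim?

£304.50

#1 (£847): all of it applies to the deductible. Member owes £847 (running OOP £847).
#2 (£3,285): deductible takes £103, £3,182 remains; coinsurance £3,182 × 25% = £795.50. Member owes £898.50 (running OOP £1,745.50).
#3 (£2,465): deductible met; 25% of £2,465 = £616.25. That would push OOP to £2,361.75, over the £2,050 cap, so member pays £2,050 − £1,745.50 = £304.50.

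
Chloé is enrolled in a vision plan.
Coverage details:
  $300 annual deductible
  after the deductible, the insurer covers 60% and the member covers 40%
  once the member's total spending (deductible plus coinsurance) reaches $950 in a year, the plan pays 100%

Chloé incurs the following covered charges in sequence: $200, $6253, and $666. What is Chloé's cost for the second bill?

Bill 1, $200: all of it applies to the deductible. Member owes $200 (running OOP $200).
Bill 2, $6253: $100 finishes the deductible; $6153 goes to coinsurance; 40% of $6153 = $2461.20. Claim cost before the cap: $100 + $2461.20 = $2561.20. That would push OOP to $2761.20, over the $950 cap, so member pays $950 − $200 = $750.

$750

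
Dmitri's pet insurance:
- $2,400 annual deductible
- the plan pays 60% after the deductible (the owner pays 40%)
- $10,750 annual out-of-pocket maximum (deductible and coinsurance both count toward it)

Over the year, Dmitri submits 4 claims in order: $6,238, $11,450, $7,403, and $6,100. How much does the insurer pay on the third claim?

#1 ($6,238): $2,400 finishes the deductible; $3,838 goes to coinsurance; owner's 40% is $1,535.20. Owner pays $3,935.20; OOP now $3,935.20. Plan pays $6,238 − $3,935.20 = $2,302.80.
#2 ($11,450): deductible already satisfied, so owner's share is 40% × $11,450 = $4,580. Owner owes $4,580 (running OOP $8,515.20). Insurer: $11,450 − $4,580 = $6,870.
#3 ($7,403): deductible met; 40% of $7,403 = $2,961.20. That would push OOP to $11,476.40, over the $10,750 cap, so owner pays $10,750 − $8,515.20 = $2,234.80. Insurer: $7,403 − $2,234.80 = $5,168.20.

$5,168.20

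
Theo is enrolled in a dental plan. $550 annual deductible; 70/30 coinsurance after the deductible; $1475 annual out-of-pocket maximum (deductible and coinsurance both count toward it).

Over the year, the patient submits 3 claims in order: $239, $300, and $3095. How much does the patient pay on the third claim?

$936

Claim 1 ($239): all of it applies to the deductible. Patient pays $239; OOP now $239.
Claim 2 ($300): fully absorbed by the deductible. Patient pays $300; OOP now $539.
Claim 3 ($3095): $11 finishes the deductible; $3084 goes to coinsurance; 30% of $3084 = $925.20. Together that's $11 + $925.20 = $936.20. Adding that to $539 gives $1475.20, past the $1475 cap; patient pays only $1475 − $539 = $936.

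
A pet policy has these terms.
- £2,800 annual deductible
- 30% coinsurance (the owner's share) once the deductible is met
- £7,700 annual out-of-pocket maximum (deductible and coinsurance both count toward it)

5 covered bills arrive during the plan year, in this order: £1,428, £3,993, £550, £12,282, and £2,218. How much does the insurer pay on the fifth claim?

Bill 1, £1,428: entire amount goes to the deductible. Owner pays £1,428; OOP now £1,428. Insurer: £1,428 − £1,428 = £0.
Bill 2, £3,993: deductible takes £1,372, £2,621 remains; owner's 30% is £786.30. Owner pays £2,158.30; OOP now £3,586.30. Insurer: £3,993 − £2,158.30 = £1,834.70.
Bill 3, £550: 30% coinsurance on £550 = £165. Owner pays £165; OOP now £3,751.30. Plan pays £550 − £165 = £385.
Bill 4, £12,282: deductible already satisfied, so owner's share is 30% × £12,282 = £3,684.60. Owner owes £3,684.60 (running OOP £7,435.90). Plan pays £12,282 − £3,684.60 = £8,597.40.
Bill 5, £2,218: 30% coinsurance on £2,218 = £665.40. Adding that to £7,435.90 gives £8,101.30, past the £7,700 cap; owner pays only £7,700 − £7,435.90 = £264.10. Insurer: £2,218 − £264.10 = £1,953.90.

£1,953.90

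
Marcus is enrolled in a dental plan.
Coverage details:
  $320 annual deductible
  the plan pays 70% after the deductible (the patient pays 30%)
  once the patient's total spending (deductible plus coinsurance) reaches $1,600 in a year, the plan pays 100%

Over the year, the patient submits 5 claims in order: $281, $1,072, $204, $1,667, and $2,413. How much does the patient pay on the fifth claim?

Bill 1, $281: all of it applies to the deductible. Patient pays $281; OOP now $281.
Bill 2, $1,072: $39 to deductible, leaving $1,033; patient's 30% is $309.90. Patient owes $348.90 (running OOP $629.90).
Bill 3, $204: deductible met; 30% of $204 = $61.20. Patient pays $61.20; OOP now $691.10.
Bill 4, $1,667: 30% coinsurance on $1,667 = $500.10. Cost to patient: $500.10. OOP to date $1,191.20.
Bill 5, $2,413: deductible already satisfied, so patient's share is 30% × $2,413 = $723.90. OOP would hit $1,915.10 > $1,600, so the cap limits the patient to $1,600 − $1,191.20 = $408.80.

$408.80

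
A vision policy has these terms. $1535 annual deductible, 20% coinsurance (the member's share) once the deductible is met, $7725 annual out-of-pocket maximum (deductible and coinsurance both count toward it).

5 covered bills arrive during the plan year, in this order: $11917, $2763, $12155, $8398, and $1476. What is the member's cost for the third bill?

Claim 1 — $11917: $1535 finishes the deductible; $10382 goes to coinsurance; 20% of $10382 = $2076.40. Cost to member: $3611.40. OOP to date $3611.40.
Claim 2 — $2763: deductible already satisfied, so member's share is 20% × $2763 = $552.60. Cost to member: $552.60. OOP to date $4164.
Claim 3 — $12155: deductible met; 20% of $12155 = $2431. Cost to member: $2431. OOP to date $6595.

$2431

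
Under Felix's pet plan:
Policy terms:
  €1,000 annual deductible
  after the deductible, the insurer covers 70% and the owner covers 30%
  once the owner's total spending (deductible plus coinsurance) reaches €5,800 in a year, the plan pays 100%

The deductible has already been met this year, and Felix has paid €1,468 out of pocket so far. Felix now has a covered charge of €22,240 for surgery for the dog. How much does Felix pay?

€4,332

The deductible is already satisfied, so the full bill goes to coinsurance.
30% of €22,240 = €6,672 falls to the owner.
Year-to-date out-of-pocket would reach €1,468 + €6,672 = €8,140, above the €5,800 maximum, so the owner pays only €5,800 − €1,468 = €4,332.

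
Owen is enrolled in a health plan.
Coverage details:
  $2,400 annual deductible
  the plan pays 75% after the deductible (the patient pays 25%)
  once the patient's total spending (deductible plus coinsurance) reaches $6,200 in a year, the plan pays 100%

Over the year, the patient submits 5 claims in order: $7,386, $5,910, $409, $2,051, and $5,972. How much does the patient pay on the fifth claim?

Bill 1, $7,386: deductible takes $2,400, $4,986 remains; 25% of $4,986 = $1,246.50. Patient owes $3,646.50 (running OOP $3,646.50).
Bill 2, $5,910: deductible met; 25% of $5,910 = $1,477.50. Patient owes $1,477.50 (running OOP $5,124).
Bill 3, $409: deductible met; 25% of $409 = $102.25. Patient pays $102.25; OOP now $5,226.25.
Bill 4, $2,051: 25% coinsurance on $2,051 = $512.75. Cost to patient: $512.75. OOP to date $5,739.
Bill 5, $5,972: deductible met; 25% of $5,972 = $1,493. OOP would hit $7,232 > $6,200, so the cap limits the patient to $6,200 − $5,739 = $461.

$461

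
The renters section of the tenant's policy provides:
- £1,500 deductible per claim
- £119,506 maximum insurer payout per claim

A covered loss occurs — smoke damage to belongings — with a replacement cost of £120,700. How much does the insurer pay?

£119,200

After the deductible, £120,700 − £1,500 = £119,200 remains.
£119,200 is within the £119,506 limit, so the insurer pays £119,200.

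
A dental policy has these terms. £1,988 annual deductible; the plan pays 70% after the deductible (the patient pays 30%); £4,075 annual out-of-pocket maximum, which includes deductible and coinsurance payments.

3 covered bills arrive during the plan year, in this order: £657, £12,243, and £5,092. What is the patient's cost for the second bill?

Bill 1, £657: fully absorbed by the deductible. Patient owes £657 (running OOP £657).
Bill 2, £12,243: £1,331 to deductible, leaving £10,912; patient's 30% is £3,273.60. Claim cost before the cap: £1,331 + £3,273.60 = £4,604.60. Adding that to £657 gives £5,261.60, past the £4,075 cap; patient pays only £4,075 − £657 = £3,418.

£3,418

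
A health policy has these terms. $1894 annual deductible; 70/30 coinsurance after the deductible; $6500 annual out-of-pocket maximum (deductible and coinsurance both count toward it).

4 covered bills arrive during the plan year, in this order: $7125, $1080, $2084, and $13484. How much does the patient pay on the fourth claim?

Bill 1, $7125: $1894 to deductible, leaving $5231; 30% of $5231 = $1569.30. Patient owes $3463.30 (running OOP $3463.30).
Bill 2, $1080: 30% coinsurance on $1080 = $324. Cost to patient: $324. OOP to date $3787.30.
Bill 3, $2084: deductible met; 30% of $2084 = $625.20. Patient pays $625.20; OOP now $4412.50.
Bill 4, $13484: 30% coinsurance on $13484 = $4045.20. That would push OOP to $8457.70, over the $6500 cap, so patient pays $6500 − $4412.50 = $2087.50.

$2087.50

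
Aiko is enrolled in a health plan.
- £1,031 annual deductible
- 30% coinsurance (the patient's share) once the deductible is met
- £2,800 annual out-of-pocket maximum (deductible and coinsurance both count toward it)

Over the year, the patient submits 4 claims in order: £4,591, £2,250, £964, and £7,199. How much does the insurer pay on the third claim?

Claim 1 — £4,591: deductible takes £1,031, £3,560 remains; 30% of £3,560 = £1,068. Cost to patient: £2,099. OOP to date £2,099. Insurer: £4,591 − £2,099 = £2,492.
Claim 2 — £2,250: deductible met; 30% of £2,250 = £675. Patient owes £675 (running OOP £2,774). Insurer: £2,250 − £675 = £1,575.
Claim 3 — £964: deductible already satisfied, so patient's share is 30% × £964 = £289.20. Adding that to £2,774 gives £3,063.20, past the £2,800 cap; patient pays only £2,800 − £2,774 = £26. Insurer: £964 − £26 = £938.

£938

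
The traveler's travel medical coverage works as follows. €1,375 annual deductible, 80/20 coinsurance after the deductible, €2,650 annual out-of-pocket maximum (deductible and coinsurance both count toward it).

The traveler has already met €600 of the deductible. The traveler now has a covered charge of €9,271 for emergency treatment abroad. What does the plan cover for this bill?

Remaining deductible: €1,375 − €600 = €775.
After the €775 deductible portion, €9,271 − €775 = €8,496 is subject to coinsurance.
20% of €8,496 = €1,699.20 falls to the traveler.
Traveler responsibility before any cap: €775 + €1,699.20 = €2,474.20.
That would bring total out-of-pocket to €3,074.20, past the €2,650 cap. The traveler is capped at €2,650 − €600 = €2,050 on this claim.
The plan picks up €9,271 − €2,050 = €7,221.

€7,221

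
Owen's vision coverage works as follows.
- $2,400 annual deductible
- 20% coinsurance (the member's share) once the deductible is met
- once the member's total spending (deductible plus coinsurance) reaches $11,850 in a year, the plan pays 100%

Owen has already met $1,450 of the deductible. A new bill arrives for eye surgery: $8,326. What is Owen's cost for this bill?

$1,450 of the $2,400 deductible is already met, leaving $950.
The remaining $7,376 (= $8,326 − $950) moves to coinsurance.
Member's 20% share of $7,376 is $1,475.20.
Member responsibility before any cap: $950 + $1,475.20 = $2,425.20.
Total out-of-pocket so far would be $1,450 + $2,425.20 = $3,875.20, below the $11,850 cap — no reduction.

$2,425.20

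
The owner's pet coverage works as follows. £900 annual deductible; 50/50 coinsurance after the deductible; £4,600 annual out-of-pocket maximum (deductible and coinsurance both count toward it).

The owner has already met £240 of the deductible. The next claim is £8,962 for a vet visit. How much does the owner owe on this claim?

Deductible still to meet: £900 − £240 = £660.
That leaves £8,962 − £660 = £8,302 for coinsurance.
Coinsurance: £8,302 × 50% = £4,151.
So the owner owes £660 + £4,151 = £4,811 before any cap.
Adding £4,811 to the £240 already spent would give £5,051, which exceeds the £4,600 cap; the owner pays just £4,600 − £240 = £4,360.

£4,360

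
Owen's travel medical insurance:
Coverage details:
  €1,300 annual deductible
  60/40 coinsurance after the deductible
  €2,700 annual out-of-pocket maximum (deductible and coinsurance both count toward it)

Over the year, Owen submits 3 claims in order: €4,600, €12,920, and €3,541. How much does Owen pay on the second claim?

Bill 1, €4,600: €1,300 to deductible, leaving €3,300; traveler's 40% is €1,320. Traveler pays €2,620; OOP now €2,620.
Bill 2, €12,920: 40% coinsurance on €12,920 = €5,168. Adding that to €2,620 gives €7,788, past the €2,700 cap; traveler pays only €2,700 − €2,620 = €80.

€80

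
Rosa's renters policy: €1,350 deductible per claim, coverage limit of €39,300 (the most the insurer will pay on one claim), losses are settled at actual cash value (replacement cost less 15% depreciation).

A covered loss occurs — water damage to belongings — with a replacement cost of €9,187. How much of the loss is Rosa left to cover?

€2,728.05

At 15% depreciation, ACV = €9,187 − €1,378.05 = €7,808.95.
Less the €1,350 deductible: €7,808.95 − €1,350 = €6,458.95.
That's under the €39,300 cap, so the insurer reimburses the full €6,458.95.
Tenant's share is the uncovered remainder: €9,187 − €6,458.95 = €2,728.05.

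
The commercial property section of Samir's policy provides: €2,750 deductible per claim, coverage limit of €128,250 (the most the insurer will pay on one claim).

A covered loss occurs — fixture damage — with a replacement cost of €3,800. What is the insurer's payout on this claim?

€1,050

Less the €2,750 deductible: €3,800 − €2,750 = €1,050.
€1,050 is within the €128,250 limit, so the insurer pays €1,050.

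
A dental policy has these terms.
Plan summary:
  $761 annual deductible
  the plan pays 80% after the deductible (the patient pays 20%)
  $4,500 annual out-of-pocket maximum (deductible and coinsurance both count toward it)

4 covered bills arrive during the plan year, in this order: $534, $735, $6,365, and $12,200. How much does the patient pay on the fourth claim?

$2,364.40

Claim 1 ($534): entire amount goes to the deductible. Patient owes $534 (running OOP $534).
Claim 2 ($735): $227 finishes the deductible; $508 goes to coinsurance; 20% of $508 = $101.60. Cost to patient: $328.60. OOP to date $862.60.
Claim 3 ($6,365): deductible already satisfied, so patient's share is 20% × $6,365 = $1,273. Cost to patient: $1,273. OOP to date $2,135.60.
Claim 4 ($12,200): 20% coinsurance on $12,200 = $2,440. That would push OOP to $4,575.60, over the $4,500 cap, so patient pays $4,500 − $2,135.60 = $2,364.40.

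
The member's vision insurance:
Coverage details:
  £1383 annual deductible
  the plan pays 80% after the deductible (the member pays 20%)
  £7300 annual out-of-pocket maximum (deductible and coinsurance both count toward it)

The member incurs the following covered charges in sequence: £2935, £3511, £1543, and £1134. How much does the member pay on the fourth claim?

Bill 1, £2935: £1383 to deductible, leaving £1552; coinsurance £1552 × 20% = £310.40. Member owes £1693.40 (running OOP £1693.40).
Bill 2, £3511: deductible met; 20% of £3511 = £702.20. Member pays £702.20; OOP now £2395.60.
Bill 3, £1543: deductible already satisfied, so member's share is 20% × £1543 = £308.60. Cost to member: £308.60. OOP to date £2704.20.
Bill 4, £1134: deductible already satisfied, so member's share is 20% × £1134 = £226.80. Member pays £226.80; OOP now £2931.

£226.80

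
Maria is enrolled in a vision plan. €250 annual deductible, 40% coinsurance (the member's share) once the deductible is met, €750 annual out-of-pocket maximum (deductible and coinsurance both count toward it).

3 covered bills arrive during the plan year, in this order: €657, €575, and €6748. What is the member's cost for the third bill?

#1 (€657): deductible takes €250, €407 remains; member's 40% is €162.80. Member owes €412.80 (running OOP €412.80).
#2 (€575): deductible already satisfied, so member's share is 40% × €575 = €230. Member pays €230; OOP now €642.80.
#3 (€6748): deductible met; 40% of €6748 = €2699.20. Adding that to €642.80 gives €3342, past the €750 cap; member pays only €750 − €642.80 = €107.20.

€107.20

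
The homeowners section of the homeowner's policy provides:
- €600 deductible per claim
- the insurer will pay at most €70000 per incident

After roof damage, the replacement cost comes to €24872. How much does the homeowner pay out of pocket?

€600

Subtract the deductible: €24872 − €600 = €24272.
€24272 ≤ €70000, so the limit doesn't bind; insurer pays €24272.
Out of pocket: €24872 − €24272 = €600.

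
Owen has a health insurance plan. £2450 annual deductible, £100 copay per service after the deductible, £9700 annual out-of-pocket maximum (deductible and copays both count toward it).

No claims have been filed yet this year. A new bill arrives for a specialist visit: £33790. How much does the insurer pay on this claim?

£31240

Nothing has been paid toward the £2450 deductible, so the first £2450 of this charge is applied there.
The remaining £31340 (= £33790 − £2450) moves to the copay.
Copay on this service: £100.
Patient responsibility before any cap: £2450 + £100 = £2550.
Total out-of-pocket so far would be £0 + £2550 = £2550, below the £9700 cap — no reduction.
The insurer covers the remainder: £33790 − £2550 = £31240.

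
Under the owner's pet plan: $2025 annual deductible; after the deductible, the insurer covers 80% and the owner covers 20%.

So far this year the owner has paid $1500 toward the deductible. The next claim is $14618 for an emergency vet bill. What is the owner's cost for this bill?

$3343.60

Remaining deductible: $2025 − $1500 = $525.
After the $525 deductible portion, $14618 − $525 = $14093 is subject to coinsurance.
Coinsurance: $14093 × 20% = $2818.60.
Owner responsibility: $525 + $2818.60 = $3343.60.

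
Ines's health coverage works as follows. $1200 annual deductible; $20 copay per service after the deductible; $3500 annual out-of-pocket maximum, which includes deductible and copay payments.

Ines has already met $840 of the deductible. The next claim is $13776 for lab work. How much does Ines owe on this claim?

$380

Remaining deductible: $1200 − $840 = $360.
The remaining $13416 (= $13776 − $360) moves to the copay.
Copay on this service: $20.
So the patient owes $360 + $20 = $380 before any cap.
Total out-of-pocket so far would be $840 + $380 = $1220, below the $3500 cap — no reduction.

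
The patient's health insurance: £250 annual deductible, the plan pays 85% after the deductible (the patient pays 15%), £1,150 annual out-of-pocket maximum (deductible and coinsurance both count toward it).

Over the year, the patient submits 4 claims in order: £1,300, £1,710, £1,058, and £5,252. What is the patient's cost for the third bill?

Claim 1 — £1,300: deductible takes £250, £1,050 remains; patient's 15% is £157.50. Patient pays £407.50; OOP now £407.50.
Claim 2 — £1,710: deductible already satisfied, so patient's share is 15% × £1,710 = £256.50. Cost to patient: £256.50. OOP to date £664.
Claim 3 — £1,058: 15% coinsurance on £1,058 = £158.70. Patient pays £158.70; OOP now £822.70.

£158.70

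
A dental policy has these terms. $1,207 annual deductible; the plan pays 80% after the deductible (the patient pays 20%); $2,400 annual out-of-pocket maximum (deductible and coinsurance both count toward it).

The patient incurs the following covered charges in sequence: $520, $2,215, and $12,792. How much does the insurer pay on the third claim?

Claim 1 — $520: all of it applies to the deductible. Patient pays $520; OOP now $520. Plan pays $520 − $520 = $0.
Claim 2 — $2,215: $687 finishes the deductible; $1,528 goes to coinsurance; coinsurance $1,528 × 20% = $305.60. Cost to patient: $992.60. OOP to date $1,512.60. Insurer: $2,215 − $992.60 = $1,222.40.
Claim 3 — $12,792: deductible met; 20% of $12,792 = $2,558.40. That would push OOP to $4,071, over the $2,400 cap, so patient pays $2,400 − $1,512.60 = $887.40. Plan pays $12,792 − $887.40 = $11,904.60.

$11,904.60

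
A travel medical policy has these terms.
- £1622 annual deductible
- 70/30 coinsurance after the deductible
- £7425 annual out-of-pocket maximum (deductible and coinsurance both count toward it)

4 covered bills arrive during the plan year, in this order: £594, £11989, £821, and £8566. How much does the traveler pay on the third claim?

#1 (£594): entire amount goes to the deductible. Cost to traveler: £594. OOP to date £594.
#2 (£11989): deductible takes £1028, £10961 remains; traveler's 30% is £3288.30. Traveler owes £4316.30 (running OOP £4910.30).
#3 (£821): deductible met; 30% of £821 = £246.30. Traveler owes £246.30 (running OOP £5156.60).

£246.30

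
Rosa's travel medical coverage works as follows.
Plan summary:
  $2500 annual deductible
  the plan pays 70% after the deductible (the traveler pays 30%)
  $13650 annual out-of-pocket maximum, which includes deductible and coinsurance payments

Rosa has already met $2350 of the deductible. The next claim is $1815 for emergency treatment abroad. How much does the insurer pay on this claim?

$2350 of the $2500 deductible is already met, leaving $150.
The remaining $1665 (= $1815 − $150) moves to coinsurance.
Coinsurance: $1665 × 30% = $499.50.
That puts the traveler's cost at $150 + $499.50 = $649.50 before any cap.
Year-to-date out-of-pocket becomes $2350 + $649.50 = $2999.50, still under the $13650 maximum, so no cap applies.
The plan picks up $1815 − $649.50 = $1165.50.

$1165.50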